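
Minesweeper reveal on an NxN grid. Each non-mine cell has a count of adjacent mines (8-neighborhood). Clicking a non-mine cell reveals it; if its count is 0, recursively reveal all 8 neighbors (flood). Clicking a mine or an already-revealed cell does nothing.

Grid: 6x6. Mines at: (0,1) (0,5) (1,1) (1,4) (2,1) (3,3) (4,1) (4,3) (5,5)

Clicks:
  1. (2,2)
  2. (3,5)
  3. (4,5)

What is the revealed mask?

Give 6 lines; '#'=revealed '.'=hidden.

Click 1 (2,2) count=3: revealed 1 new [(2,2)] -> total=1
Click 2 (3,5) count=0: revealed 6 new [(2,4) (2,5) (3,4) (3,5) (4,4) (4,5)] -> total=7
Click 3 (4,5) count=1: revealed 0 new [(none)] -> total=7

Answer: ......
......
..#.##
....##
....##
......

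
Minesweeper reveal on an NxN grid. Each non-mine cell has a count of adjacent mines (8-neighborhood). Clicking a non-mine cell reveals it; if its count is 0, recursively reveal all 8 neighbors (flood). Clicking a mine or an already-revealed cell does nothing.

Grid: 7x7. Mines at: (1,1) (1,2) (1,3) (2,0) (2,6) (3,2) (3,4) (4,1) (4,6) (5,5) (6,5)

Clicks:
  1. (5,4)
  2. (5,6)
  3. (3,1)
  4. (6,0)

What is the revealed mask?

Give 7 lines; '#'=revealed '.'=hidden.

Click 1 (5,4) count=2: revealed 1 new [(5,4)] -> total=1
Click 2 (5,6) count=3: revealed 1 new [(5,6)] -> total=2
Click 3 (3,1) count=3: revealed 1 new [(3,1)] -> total=3
Click 4 (6,0) count=0: revealed 12 new [(4,2) (4,3) (4,4) (5,0) (5,1) (5,2) (5,3) (6,0) (6,1) (6,2) (6,3) (6,4)] -> total=15

Answer: .......
.......
.......
.#.....
..###..
#####.#
#####..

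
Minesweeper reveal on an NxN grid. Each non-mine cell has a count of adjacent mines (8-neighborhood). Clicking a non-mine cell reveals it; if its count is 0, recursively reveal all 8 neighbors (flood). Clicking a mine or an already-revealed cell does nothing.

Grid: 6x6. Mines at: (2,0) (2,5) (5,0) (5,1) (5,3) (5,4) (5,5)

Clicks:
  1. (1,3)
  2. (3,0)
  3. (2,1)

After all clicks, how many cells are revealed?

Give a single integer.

Answer: 25

Derivation:
Click 1 (1,3) count=0: revealed 24 new [(0,0) (0,1) (0,2) (0,3) (0,4) (0,5) (1,0) (1,1) (1,2) (1,3) (1,4) (1,5) (2,1) (2,2) (2,3) (2,4) (3,1) (3,2) (3,3) (3,4) (4,1) (4,2) (4,3) (4,4)] -> total=24
Click 2 (3,0) count=1: revealed 1 new [(3,0)] -> total=25
Click 3 (2,1) count=1: revealed 0 new [(none)] -> total=25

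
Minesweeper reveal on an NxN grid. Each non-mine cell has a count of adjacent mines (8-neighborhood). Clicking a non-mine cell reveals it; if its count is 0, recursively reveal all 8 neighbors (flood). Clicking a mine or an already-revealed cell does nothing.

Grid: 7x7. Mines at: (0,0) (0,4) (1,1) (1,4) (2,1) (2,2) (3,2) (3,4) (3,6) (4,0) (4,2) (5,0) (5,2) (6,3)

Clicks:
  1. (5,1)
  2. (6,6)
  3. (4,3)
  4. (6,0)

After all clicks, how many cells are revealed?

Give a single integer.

Click 1 (5,1) count=4: revealed 1 new [(5,1)] -> total=1
Click 2 (6,6) count=0: revealed 9 new [(4,4) (4,5) (4,6) (5,4) (5,5) (5,6) (6,4) (6,5) (6,6)] -> total=10
Click 3 (4,3) count=4: revealed 1 new [(4,3)] -> total=11
Click 4 (6,0) count=1: revealed 1 new [(6,0)] -> total=12

Answer: 12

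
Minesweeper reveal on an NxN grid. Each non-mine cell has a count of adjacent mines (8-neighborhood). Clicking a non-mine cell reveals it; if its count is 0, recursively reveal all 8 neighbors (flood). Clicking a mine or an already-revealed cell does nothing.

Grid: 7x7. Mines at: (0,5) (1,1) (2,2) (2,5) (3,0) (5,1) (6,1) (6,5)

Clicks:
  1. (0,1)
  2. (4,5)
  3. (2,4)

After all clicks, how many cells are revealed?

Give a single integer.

Click 1 (0,1) count=1: revealed 1 new [(0,1)] -> total=1
Click 2 (4,5) count=0: revealed 18 new [(3,2) (3,3) (3,4) (3,5) (3,6) (4,2) (4,3) (4,4) (4,5) (4,6) (5,2) (5,3) (5,4) (5,5) (5,6) (6,2) (6,3) (6,4)] -> total=19
Click 3 (2,4) count=1: revealed 1 new [(2,4)] -> total=20

Answer: 20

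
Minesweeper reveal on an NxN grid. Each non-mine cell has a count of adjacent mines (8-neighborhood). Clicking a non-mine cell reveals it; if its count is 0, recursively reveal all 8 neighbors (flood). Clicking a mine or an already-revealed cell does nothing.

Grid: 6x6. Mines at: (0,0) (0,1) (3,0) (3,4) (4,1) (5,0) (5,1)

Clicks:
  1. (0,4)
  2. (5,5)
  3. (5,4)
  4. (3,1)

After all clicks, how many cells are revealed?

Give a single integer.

Answer: 25

Derivation:
Click 1 (0,4) count=0: revealed 17 new [(0,2) (0,3) (0,4) (0,5) (1,1) (1,2) (1,3) (1,4) (1,5) (2,1) (2,2) (2,3) (2,4) (2,5) (3,1) (3,2) (3,3)] -> total=17
Click 2 (5,5) count=0: revealed 8 new [(4,2) (4,3) (4,4) (4,5) (5,2) (5,3) (5,4) (5,5)] -> total=25
Click 3 (5,4) count=0: revealed 0 new [(none)] -> total=25
Click 4 (3,1) count=2: revealed 0 new [(none)] -> total=25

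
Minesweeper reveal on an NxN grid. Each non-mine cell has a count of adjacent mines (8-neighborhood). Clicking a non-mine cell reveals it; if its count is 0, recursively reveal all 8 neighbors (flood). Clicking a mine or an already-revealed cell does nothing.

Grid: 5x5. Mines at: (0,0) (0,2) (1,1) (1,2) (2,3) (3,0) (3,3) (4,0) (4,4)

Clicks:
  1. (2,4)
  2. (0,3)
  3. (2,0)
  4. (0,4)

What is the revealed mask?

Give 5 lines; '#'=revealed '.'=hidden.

Answer: ...##
...##
#...#
.....
.....

Derivation:
Click 1 (2,4) count=2: revealed 1 new [(2,4)] -> total=1
Click 2 (0,3) count=2: revealed 1 new [(0,3)] -> total=2
Click 3 (2,0) count=2: revealed 1 new [(2,0)] -> total=3
Click 4 (0,4) count=0: revealed 3 new [(0,4) (1,3) (1,4)] -> total=6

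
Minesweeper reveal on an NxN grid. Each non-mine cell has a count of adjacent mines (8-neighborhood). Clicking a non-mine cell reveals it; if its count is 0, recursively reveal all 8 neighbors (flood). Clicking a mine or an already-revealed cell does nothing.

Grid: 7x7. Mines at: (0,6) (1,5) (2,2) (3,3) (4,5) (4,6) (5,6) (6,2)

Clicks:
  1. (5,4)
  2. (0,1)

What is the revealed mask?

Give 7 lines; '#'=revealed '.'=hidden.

Click 1 (5,4) count=1: revealed 1 new [(5,4)] -> total=1
Click 2 (0,1) count=0: revealed 23 new [(0,0) (0,1) (0,2) (0,3) (0,4) (1,0) (1,1) (1,2) (1,3) (1,4) (2,0) (2,1) (3,0) (3,1) (3,2) (4,0) (4,1) (4,2) (5,0) (5,1) (5,2) (6,0) (6,1)] -> total=24

Answer: #####..
#####..
##.....
###....
###....
###.#..
##.....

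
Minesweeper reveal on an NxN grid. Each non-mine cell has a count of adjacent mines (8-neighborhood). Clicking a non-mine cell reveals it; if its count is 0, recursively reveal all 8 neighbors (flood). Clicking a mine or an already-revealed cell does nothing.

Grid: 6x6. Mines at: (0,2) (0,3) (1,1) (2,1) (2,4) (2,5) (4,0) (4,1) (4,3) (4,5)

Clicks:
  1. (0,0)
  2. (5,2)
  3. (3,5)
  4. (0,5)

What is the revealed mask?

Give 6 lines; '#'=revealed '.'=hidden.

Answer: #...##
....##
......
.....#
......
..#...

Derivation:
Click 1 (0,0) count=1: revealed 1 new [(0,0)] -> total=1
Click 2 (5,2) count=2: revealed 1 new [(5,2)] -> total=2
Click 3 (3,5) count=3: revealed 1 new [(3,5)] -> total=3
Click 4 (0,5) count=0: revealed 4 new [(0,4) (0,5) (1,4) (1,5)] -> total=7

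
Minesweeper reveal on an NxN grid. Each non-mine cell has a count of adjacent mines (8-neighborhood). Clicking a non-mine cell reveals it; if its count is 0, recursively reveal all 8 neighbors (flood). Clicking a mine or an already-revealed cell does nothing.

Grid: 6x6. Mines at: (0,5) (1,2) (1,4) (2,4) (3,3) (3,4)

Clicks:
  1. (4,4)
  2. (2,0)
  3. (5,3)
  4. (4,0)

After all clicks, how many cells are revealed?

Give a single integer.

Click 1 (4,4) count=2: revealed 1 new [(4,4)] -> total=1
Click 2 (2,0) count=0: revealed 21 new [(0,0) (0,1) (1,0) (1,1) (2,0) (2,1) (2,2) (3,0) (3,1) (3,2) (4,0) (4,1) (4,2) (4,3) (4,5) (5,0) (5,1) (5,2) (5,3) (5,4) (5,5)] -> total=22
Click 3 (5,3) count=0: revealed 0 new [(none)] -> total=22
Click 4 (4,0) count=0: revealed 0 new [(none)] -> total=22

Answer: 22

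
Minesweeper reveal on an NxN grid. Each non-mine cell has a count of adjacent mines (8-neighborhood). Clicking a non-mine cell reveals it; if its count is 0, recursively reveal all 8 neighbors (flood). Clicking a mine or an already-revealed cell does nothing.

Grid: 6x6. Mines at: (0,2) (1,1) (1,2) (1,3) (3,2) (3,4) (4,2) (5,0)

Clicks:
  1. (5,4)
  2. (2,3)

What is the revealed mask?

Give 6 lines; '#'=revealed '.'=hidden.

Click 1 (5,4) count=0: revealed 6 new [(4,3) (4,4) (4,5) (5,3) (5,4) (5,5)] -> total=6
Click 2 (2,3) count=4: revealed 1 new [(2,3)] -> total=7

Answer: ......
......
...#..
......
...###
...###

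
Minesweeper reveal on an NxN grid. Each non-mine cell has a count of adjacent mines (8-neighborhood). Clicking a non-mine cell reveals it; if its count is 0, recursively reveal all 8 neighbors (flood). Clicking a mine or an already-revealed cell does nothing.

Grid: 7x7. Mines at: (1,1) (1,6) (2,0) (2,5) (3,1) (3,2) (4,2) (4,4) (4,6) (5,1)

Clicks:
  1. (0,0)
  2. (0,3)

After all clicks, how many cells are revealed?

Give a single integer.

Click 1 (0,0) count=1: revealed 1 new [(0,0)] -> total=1
Click 2 (0,3) count=0: revealed 11 new [(0,2) (0,3) (0,4) (0,5) (1,2) (1,3) (1,4) (1,5) (2,2) (2,3) (2,4)] -> total=12

Answer: 12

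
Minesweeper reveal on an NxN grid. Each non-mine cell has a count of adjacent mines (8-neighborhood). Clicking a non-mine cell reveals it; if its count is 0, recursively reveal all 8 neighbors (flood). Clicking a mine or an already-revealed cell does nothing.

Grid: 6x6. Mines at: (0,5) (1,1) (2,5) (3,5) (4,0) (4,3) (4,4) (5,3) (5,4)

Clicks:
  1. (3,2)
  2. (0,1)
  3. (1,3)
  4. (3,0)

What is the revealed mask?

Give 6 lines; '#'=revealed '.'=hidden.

Click 1 (3,2) count=1: revealed 1 new [(3,2)] -> total=1
Click 2 (0,1) count=1: revealed 1 new [(0,1)] -> total=2
Click 3 (1,3) count=0: revealed 11 new [(0,2) (0,3) (0,4) (1,2) (1,3) (1,4) (2,2) (2,3) (2,4) (3,3) (3,4)] -> total=13
Click 4 (3,0) count=1: revealed 1 new [(3,0)] -> total=14

Answer: .####.
..###.
..###.
#.###.
......
......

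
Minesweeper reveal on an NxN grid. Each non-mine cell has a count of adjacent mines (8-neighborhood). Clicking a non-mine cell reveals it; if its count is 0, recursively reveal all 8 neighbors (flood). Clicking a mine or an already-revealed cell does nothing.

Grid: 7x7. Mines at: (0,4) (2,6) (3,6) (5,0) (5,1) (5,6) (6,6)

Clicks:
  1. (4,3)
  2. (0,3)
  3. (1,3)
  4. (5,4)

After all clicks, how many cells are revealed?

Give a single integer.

Answer: 36

Derivation:
Click 1 (4,3) count=0: revealed 36 new [(0,0) (0,1) (0,2) (0,3) (1,0) (1,1) (1,2) (1,3) (1,4) (1,5) (2,0) (2,1) (2,2) (2,3) (2,4) (2,5) (3,0) (3,1) (3,2) (3,3) (3,4) (3,5) (4,0) (4,1) (4,2) (4,3) (4,4) (4,5) (5,2) (5,3) (5,4) (5,5) (6,2) (6,3) (6,4) (6,5)] -> total=36
Click 2 (0,3) count=1: revealed 0 new [(none)] -> total=36
Click 3 (1,3) count=1: revealed 0 new [(none)] -> total=36
Click 4 (5,4) count=0: revealed 0 new [(none)] -> total=36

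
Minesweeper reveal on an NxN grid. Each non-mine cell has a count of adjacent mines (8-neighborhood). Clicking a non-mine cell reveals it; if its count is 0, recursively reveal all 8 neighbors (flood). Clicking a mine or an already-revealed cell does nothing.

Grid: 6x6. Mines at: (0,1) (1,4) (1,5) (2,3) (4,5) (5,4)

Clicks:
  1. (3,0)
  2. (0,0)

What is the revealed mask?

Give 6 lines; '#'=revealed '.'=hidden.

Answer: #.....
###...
###...
####..
####..
####..

Derivation:
Click 1 (3,0) count=0: revealed 18 new [(1,0) (1,1) (1,2) (2,0) (2,1) (2,2) (3,0) (3,1) (3,2) (3,3) (4,0) (4,1) (4,2) (4,3) (5,0) (5,1) (5,2) (5,3)] -> total=18
Click 2 (0,0) count=1: revealed 1 new [(0,0)] -> total=19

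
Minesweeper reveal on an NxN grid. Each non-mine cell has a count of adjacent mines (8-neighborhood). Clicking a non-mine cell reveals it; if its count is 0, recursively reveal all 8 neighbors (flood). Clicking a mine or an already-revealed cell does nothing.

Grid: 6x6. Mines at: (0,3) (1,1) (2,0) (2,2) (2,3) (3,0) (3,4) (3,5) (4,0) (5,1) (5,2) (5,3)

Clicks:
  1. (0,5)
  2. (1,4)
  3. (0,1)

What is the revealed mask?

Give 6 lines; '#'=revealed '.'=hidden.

Answer: .#..##
....##
....##
......
......
......

Derivation:
Click 1 (0,5) count=0: revealed 6 new [(0,4) (0,5) (1,4) (1,5) (2,4) (2,5)] -> total=6
Click 2 (1,4) count=2: revealed 0 new [(none)] -> total=6
Click 3 (0,1) count=1: revealed 1 new [(0,1)] -> total=7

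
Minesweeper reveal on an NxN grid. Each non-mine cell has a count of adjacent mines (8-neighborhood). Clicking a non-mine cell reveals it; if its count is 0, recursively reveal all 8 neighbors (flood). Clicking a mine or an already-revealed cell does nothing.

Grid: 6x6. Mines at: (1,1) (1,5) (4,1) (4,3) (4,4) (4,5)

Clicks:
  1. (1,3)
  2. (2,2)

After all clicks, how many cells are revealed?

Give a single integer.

Click 1 (1,3) count=0: revealed 12 new [(0,2) (0,3) (0,4) (1,2) (1,3) (1,4) (2,2) (2,3) (2,4) (3,2) (3,3) (3,4)] -> total=12
Click 2 (2,2) count=1: revealed 0 new [(none)] -> total=12

Answer: 12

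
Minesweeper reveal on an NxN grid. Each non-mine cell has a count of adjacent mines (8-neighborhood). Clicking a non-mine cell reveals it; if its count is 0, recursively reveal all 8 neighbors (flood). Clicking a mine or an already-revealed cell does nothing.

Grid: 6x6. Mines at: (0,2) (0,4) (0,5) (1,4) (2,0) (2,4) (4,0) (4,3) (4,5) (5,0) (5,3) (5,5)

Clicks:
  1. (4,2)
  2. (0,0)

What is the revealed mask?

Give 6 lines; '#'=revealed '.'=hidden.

Click 1 (4,2) count=2: revealed 1 new [(4,2)] -> total=1
Click 2 (0,0) count=0: revealed 4 new [(0,0) (0,1) (1,0) (1,1)] -> total=5

Answer: ##....
##....
......
......
..#...
......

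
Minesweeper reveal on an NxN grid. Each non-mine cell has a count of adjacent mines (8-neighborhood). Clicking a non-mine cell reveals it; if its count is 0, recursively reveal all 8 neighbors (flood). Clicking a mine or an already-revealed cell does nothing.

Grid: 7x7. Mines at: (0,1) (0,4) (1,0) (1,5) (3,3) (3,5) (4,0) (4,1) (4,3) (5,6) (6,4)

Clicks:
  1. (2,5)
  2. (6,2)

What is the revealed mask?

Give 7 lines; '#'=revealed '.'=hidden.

Answer: .......
.......
.....#.
.......
.......
####...
####...

Derivation:
Click 1 (2,5) count=2: revealed 1 new [(2,5)] -> total=1
Click 2 (6,2) count=0: revealed 8 new [(5,0) (5,1) (5,2) (5,3) (6,0) (6,1) (6,2) (6,3)] -> total=9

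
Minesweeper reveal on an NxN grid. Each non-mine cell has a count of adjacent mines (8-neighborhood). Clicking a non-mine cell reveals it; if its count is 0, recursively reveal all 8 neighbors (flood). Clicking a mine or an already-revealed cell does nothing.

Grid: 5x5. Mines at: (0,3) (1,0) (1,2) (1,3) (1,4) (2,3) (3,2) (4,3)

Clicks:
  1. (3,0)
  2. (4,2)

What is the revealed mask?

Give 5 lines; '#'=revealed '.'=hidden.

Answer: .....
.....
##...
##...
###..

Derivation:
Click 1 (3,0) count=0: revealed 6 new [(2,0) (2,1) (3,0) (3,1) (4,0) (4,1)] -> total=6
Click 2 (4,2) count=2: revealed 1 new [(4,2)] -> total=7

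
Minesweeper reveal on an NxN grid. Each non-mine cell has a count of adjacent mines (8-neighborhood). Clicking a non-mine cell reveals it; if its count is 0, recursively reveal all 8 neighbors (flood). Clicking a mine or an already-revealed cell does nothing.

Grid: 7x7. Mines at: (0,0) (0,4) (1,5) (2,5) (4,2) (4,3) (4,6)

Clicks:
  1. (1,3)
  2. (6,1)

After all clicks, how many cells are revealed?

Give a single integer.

Answer: 34

Derivation:
Click 1 (1,3) count=1: revealed 1 new [(1,3)] -> total=1
Click 2 (6,1) count=0: revealed 33 new [(0,1) (0,2) (0,3) (1,0) (1,1) (1,2) (1,4) (2,0) (2,1) (2,2) (2,3) (2,4) (3,0) (3,1) (3,2) (3,3) (3,4) (4,0) (4,1) (5,0) (5,1) (5,2) (5,3) (5,4) (5,5) (5,6) (6,0) (6,1) (6,2) (6,3) (6,4) (6,5) (6,6)] -> total=34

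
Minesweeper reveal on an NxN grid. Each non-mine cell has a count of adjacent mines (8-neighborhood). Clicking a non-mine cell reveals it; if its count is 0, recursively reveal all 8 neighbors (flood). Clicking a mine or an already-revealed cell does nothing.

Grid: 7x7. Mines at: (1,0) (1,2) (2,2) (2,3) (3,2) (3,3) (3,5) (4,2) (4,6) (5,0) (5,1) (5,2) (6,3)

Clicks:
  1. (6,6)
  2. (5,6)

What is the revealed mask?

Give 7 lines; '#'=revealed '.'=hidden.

Click 1 (6,6) count=0: revealed 6 new [(5,4) (5,5) (5,6) (6,4) (6,5) (6,6)] -> total=6
Click 2 (5,6) count=1: revealed 0 new [(none)] -> total=6

Answer: .......
.......
.......
.......
.......
....###
....###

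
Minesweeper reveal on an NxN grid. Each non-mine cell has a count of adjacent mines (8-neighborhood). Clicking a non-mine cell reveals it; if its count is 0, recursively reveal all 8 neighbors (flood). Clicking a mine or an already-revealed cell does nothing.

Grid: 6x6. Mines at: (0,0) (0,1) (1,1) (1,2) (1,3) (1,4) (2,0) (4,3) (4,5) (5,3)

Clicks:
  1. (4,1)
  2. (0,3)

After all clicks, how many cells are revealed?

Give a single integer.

Answer: 10

Derivation:
Click 1 (4,1) count=0: revealed 9 new [(3,0) (3,1) (3,2) (4,0) (4,1) (4,2) (5,0) (5,1) (5,2)] -> total=9
Click 2 (0,3) count=3: revealed 1 new [(0,3)] -> total=10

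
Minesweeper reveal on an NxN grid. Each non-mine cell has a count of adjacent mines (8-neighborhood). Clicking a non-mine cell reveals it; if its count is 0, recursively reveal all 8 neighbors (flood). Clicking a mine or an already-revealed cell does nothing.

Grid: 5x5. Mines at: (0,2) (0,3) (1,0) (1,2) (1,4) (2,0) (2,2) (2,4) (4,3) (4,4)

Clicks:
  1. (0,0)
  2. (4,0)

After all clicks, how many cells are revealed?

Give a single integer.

Answer: 7

Derivation:
Click 1 (0,0) count=1: revealed 1 new [(0,0)] -> total=1
Click 2 (4,0) count=0: revealed 6 new [(3,0) (3,1) (3,2) (4,0) (4,1) (4,2)] -> total=7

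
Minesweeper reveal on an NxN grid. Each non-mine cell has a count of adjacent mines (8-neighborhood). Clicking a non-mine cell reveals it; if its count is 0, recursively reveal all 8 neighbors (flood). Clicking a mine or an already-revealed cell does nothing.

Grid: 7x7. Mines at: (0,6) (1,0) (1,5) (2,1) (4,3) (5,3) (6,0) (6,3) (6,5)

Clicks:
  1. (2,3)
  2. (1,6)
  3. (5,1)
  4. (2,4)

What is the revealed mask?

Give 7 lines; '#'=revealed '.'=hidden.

Click 1 (2,3) count=0: revealed 14 new [(0,1) (0,2) (0,3) (0,4) (1,1) (1,2) (1,3) (1,4) (2,2) (2,3) (2,4) (3,2) (3,3) (3,4)] -> total=14
Click 2 (1,6) count=2: revealed 1 new [(1,6)] -> total=15
Click 3 (5,1) count=1: revealed 1 new [(5,1)] -> total=16
Click 4 (2,4) count=1: revealed 0 new [(none)] -> total=16

Answer: .####..
.####.#
..###..
..###..
.......
.#.....
.......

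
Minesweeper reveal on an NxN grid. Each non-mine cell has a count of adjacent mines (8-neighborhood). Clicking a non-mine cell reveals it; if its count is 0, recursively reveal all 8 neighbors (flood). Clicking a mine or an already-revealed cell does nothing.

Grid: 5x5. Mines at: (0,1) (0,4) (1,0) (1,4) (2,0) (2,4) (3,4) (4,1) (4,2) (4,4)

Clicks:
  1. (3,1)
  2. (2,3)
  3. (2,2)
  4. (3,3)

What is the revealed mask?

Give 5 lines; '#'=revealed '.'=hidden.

Click 1 (3,1) count=3: revealed 1 new [(3,1)] -> total=1
Click 2 (2,3) count=3: revealed 1 new [(2,3)] -> total=2
Click 3 (2,2) count=0: revealed 7 new [(1,1) (1,2) (1,3) (2,1) (2,2) (3,2) (3,3)] -> total=9
Click 4 (3,3) count=4: revealed 0 new [(none)] -> total=9

Answer: .....
.###.
.###.
.###.
.....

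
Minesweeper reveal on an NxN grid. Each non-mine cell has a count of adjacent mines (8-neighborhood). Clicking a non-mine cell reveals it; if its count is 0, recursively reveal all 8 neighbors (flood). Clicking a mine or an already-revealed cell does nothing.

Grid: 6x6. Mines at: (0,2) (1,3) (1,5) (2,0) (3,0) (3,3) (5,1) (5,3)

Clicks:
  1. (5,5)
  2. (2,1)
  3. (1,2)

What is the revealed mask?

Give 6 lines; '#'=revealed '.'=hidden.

Answer: ......
..#...
.#..##
....##
....##
....##

Derivation:
Click 1 (5,5) count=0: revealed 8 new [(2,4) (2,5) (3,4) (3,5) (4,4) (4,5) (5,4) (5,5)] -> total=8
Click 2 (2,1) count=2: revealed 1 new [(2,1)] -> total=9
Click 3 (1,2) count=2: revealed 1 new [(1,2)] -> total=10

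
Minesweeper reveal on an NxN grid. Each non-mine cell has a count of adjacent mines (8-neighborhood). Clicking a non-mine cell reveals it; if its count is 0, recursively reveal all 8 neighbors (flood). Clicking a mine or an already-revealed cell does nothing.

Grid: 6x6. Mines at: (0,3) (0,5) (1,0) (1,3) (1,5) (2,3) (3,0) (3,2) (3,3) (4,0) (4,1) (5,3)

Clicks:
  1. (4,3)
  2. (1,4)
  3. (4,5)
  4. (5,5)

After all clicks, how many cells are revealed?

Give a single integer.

Click 1 (4,3) count=3: revealed 1 new [(4,3)] -> total=1
Click 2 (1,4) count=5: revealed 1 new [(1,4)] -> total=2
Click 3 (4,5) count=0: revealed 8 new [(2,4) (2,5) (3,4) (3,5) (4,4) (4,5) (5,4) (5,5)] -> total=10
Click 4 (5,5) count=0: revealed 0 new [(none)] -> total=10

Answer: 10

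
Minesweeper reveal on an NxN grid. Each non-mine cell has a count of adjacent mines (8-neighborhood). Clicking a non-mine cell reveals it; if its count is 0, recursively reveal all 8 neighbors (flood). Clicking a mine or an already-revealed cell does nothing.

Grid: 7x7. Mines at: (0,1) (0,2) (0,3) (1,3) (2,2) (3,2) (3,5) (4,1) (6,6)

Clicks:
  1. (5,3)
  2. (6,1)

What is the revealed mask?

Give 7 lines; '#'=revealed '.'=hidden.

Click 1 (5,3) count=0: revealed 16 new [(4,2) (4,3) (4,4) (4,5) (5,0) (5,1) (5,2) (5,3) (5,4) (5,5) (6,0) (6,1) (6,2) (6,3) (6,4) (6,5)] -> total=16
Click 2 (6,1) count=0: revealed 0 new [(none)] -> total=16

Answer: .......
.......
.......
.......
..####.
######.
######.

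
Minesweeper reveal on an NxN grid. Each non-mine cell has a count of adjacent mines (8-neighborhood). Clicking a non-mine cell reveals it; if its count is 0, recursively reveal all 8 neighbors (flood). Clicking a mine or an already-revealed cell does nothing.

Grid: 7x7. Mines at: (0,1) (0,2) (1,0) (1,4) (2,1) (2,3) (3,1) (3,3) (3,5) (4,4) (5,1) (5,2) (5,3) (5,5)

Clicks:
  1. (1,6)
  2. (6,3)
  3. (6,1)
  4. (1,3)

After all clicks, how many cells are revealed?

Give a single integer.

Answer: 9

Derivation:
Click 1 (1,6) count=0: revealed 6 new [(0,5) (0,6) (1,5) (1,6) (2,5) (2,6)] -> total=6
Click 2 (6,3) count=2: revealed 1 new [(6,3)] -> total=7
Click 3 (6,1) count=2: revealed 1 new [(6,1)] -> total=8
Click 4 (1,3) count=3: revealed 1 new [(1,3)] -> total=9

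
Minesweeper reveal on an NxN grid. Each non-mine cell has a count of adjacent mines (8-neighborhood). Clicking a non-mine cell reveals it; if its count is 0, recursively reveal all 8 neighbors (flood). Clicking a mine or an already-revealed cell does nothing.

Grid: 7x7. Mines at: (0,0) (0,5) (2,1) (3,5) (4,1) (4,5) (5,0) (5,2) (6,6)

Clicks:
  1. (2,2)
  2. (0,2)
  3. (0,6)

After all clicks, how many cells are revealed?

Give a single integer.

Answer: 18

Derivation:
Click 1 (2,2) count=1: revealed 1 new [(2,2)] -> total=1
Click 2 (0,2) count=0: revealed 16 new [(0,1) (0,2) (0,3) (0,4) (1,1) (1,2) (1,3) (1,4) (2,3) (2,4) (3,2) (3,3) (3,4) (4,2) (4,3) (4,4)] -> total=17
Click 3 (0,6) count=1: revealed 1 new [(0,6)] -> total=18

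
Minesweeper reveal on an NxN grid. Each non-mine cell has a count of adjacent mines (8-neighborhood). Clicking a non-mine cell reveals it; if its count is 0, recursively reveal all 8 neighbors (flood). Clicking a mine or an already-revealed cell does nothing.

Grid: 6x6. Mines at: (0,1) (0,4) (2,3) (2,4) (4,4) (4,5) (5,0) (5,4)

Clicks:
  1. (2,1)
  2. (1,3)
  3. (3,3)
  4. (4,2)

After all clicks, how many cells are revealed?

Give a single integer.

Click 1 (2,1) count=0: revealed 17 new [(1,0) (1,1) (1,2) (2,0) (2,1) (2,2) (3,0) (3,1) (3,2) (3,3) (4,0) (4,1) (4,2) (4,3) (5,1) (5,2) (5,3)] -> total=17
Click 2 (1,3) count=3: revealed 1 new [(1,3)] -> total=18
Click 3 (3,3) count=3: revealed 0 new [(none)] -> total=18
Click 4 (4,2) count=0: revealed 0 new [(none)] -> total=18

Answer: 18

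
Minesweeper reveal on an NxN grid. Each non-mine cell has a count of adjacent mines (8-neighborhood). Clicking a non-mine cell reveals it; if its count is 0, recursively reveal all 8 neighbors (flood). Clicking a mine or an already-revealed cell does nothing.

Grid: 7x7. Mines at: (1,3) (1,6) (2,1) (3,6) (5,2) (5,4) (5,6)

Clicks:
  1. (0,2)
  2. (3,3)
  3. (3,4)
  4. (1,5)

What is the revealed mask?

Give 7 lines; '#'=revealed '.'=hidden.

Answer: ..#....
.....#.
..####.
..####.
..####.
.......
.......

Derivation:
Click 1 (0,2) count=1: revealed 1 new [(0,2)] -> total=1
Click 2 (3,3) count=0: revealed 12 new [(2,2) (2,3) (2,4) (2,5) (3,2) (3,3) (3,4) (3,5) (4,2) (4,3) (4,4) (4,5)] -> total=13
Click 3 (3,4) count=0: revealed 0 new [(none)] -> total=13
Click 4 (1,5) count=1: revealed 1 new [(1,5)] -> total=14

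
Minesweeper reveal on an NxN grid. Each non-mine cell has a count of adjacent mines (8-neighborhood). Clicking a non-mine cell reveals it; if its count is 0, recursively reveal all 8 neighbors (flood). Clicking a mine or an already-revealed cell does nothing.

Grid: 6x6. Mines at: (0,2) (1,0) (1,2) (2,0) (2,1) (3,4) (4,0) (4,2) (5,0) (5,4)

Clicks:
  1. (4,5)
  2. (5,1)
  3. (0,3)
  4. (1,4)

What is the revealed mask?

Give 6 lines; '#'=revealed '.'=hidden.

Answer: ...###
...###
...###
......
.....#
.#....

Derivation:
Click 1 (4,5) count=2: revealed 1 new [(4,5)] -> total=1
Click 2 (5,1) count=3: revealed 1 new [(5,1)] -> total=2
Click 3 (0,3) count=2: revealed 1 new [(0,3)] -> total=3
Click 4 (1,4) count=0: revealed 8 new [(0,4) (0,5) (1,3) (1,4) (1,5) (2,3) (2,4) (2,5)] -> total=11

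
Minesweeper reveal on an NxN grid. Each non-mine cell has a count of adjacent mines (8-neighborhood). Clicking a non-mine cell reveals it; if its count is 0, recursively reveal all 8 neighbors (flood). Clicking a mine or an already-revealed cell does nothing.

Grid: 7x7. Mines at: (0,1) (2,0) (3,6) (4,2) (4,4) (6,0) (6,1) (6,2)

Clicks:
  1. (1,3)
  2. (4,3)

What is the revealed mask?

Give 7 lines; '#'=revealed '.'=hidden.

Click 1 (1,3) count=0: revealed 22 new [(0,2) (0,3) (0,4) (0,5) (0,6) (1,1) (1,2) (1,3) (1,4) (1,5) (1,6) (2,1) (2,2) (2,3) (2,4) (2,5) (2,6) (3,1) (3,2) (3,3) (3,4) (3,5)] -> total=22
Click 2 (4,3) count=2: revealed 1 new [(4,3)] -> total=23

Answer: ..#####
.######
.######
.#####.
...#...
.......
.......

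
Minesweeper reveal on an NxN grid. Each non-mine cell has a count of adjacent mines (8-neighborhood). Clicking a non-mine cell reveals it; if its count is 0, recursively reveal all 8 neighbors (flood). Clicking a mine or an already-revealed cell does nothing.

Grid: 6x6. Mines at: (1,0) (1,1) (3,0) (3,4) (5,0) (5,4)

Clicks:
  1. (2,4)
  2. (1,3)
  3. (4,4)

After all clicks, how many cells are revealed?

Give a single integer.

Click 1 (2,4) count=1: revealed 1 new [(2,4)] -> total=1
Click 2 (1,3) count=0: revealed 11 new [(0,2) (0,3) (0,4) (0,5) (1,2) (1,3) (1,4) (1,5) (2,2) (2,3) (2,5)] -> total=12
Click 3 (4,4) count=2: revealed 1 new [(4,4)] -> total=13

Answer: 13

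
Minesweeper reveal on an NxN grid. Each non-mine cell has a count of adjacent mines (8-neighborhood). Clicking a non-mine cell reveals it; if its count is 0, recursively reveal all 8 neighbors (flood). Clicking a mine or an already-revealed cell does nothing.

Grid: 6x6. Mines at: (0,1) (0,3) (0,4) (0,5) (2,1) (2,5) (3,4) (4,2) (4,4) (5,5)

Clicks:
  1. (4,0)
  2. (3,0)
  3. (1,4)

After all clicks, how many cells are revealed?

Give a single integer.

Click 1 (4,0) count=0: revealed 6 new [(3,0) (3,1) (4,0) (4,1) (5,0) (5,1)] -> total=6
Click 2 (3,0) count=1: revealed 0 new [(none)] -> total=6
Click 3 (1,4) count=4: revealed 1 new [(1,4)] -> total=7

Answer: 7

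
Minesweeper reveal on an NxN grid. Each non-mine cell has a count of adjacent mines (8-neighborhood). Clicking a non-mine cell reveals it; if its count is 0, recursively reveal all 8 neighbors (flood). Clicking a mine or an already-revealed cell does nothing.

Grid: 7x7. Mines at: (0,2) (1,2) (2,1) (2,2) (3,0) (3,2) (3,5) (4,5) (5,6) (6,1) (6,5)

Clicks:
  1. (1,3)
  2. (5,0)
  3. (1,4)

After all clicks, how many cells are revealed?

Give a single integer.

Answer: 13

Derivation:
Click 1 (1,3) count=3: revealed 1 new [(1,3)] -> total=1
Click 2 (5,0) count=1: revealed 1 new [(5,0)] -> total=2
Click 3 (1,4) count=0: revealed 11 new [(0,3) (0,4) (0,5) (0,6) (1,4) (1,5) (1,6) (2,3) (2,4) (2,5) (2,6)] -> total=13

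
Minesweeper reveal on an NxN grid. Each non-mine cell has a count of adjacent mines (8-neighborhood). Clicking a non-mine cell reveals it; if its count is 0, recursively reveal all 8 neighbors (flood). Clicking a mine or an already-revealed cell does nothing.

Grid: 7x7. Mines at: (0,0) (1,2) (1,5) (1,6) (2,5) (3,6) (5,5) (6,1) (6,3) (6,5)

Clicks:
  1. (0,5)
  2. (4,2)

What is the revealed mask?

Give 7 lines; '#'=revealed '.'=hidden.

Answer: .....#.
##.....
#####..
#####..
#####..
#####..
.......

Derivation:
Click 1 (0,5) count=2: revealed 1 new [(0,5)] -> total=1
Click 2 (4,2) count=0: revealed 22 new [(1,0) (1,1) (2,0) (2,1) (2,2) (2,3) (2,4) (3,0) (3,1) (3,2) (3,3) (3,4) (4,0) (4,1) (4,2) (4,3) (4,4) (5,0) (5,1) (5,2) (5,3) (5,4)] -> total=23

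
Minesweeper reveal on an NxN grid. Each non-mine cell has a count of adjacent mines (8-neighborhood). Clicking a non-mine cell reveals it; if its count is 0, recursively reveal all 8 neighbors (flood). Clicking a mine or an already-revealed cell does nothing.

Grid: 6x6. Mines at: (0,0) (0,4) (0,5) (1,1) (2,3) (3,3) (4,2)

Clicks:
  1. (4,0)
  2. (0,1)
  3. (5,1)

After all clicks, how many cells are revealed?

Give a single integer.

Answer: 9

Derivation:
Click 1 (4,0) count=0: revealed 8 new [(2,0) (2,1) (3,0) (3,1) (4,0) (4,1) (5,0) (5,1)] -> total=8
Click 2 (0,1) count=2: revealed 1 new [(0,1)] -> total=9
Click 3 (5,1) count=1: revealed 0 new [(none)] -> total=9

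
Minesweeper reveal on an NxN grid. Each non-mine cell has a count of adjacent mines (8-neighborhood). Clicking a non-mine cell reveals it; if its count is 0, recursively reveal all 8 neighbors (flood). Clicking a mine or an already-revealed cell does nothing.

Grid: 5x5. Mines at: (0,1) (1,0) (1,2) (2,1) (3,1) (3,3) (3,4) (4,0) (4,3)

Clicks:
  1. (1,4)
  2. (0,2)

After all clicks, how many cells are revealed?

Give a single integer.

Answer: 7

Derivation:
Click 1 (1,4) count=0: revealed 6 new [(0,3) (0,4) (1,3) (1,4) (2,3) (2,4)] -> total=6
Click 2 (0,2) count=2: revealed 1 new [(0,2)] -> total=7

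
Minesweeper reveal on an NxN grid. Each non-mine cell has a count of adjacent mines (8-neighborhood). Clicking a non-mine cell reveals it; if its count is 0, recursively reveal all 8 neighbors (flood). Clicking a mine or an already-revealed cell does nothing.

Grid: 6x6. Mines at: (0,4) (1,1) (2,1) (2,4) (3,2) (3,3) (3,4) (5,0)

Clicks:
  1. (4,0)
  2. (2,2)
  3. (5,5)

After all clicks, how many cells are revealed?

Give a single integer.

Answer: 12

Derivation:
Click 1 (4,0) count=1: revealed 1 new [(4,0)] -> total=1
Click 2 (2,2) count=4: revealed 1 new [(2,2)] -> total=2
Click 3 (5,5) count=0: revealed 10 new [(4,1) (4,2) (4,3) (4,4) (4,5) (5,1) (5,2) (5,3) (5,4) (5,5)] -> total=12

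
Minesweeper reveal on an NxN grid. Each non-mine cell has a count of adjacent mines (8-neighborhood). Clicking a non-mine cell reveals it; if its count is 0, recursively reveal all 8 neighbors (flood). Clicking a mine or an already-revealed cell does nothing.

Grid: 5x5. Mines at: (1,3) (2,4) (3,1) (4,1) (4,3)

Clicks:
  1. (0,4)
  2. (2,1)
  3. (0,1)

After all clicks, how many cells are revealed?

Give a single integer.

Click 1 (0,4) count=1: revealed 1 new [(0,4)] -> total=1
Click 2 (2,1) count=1: revealed 1 new [(2,1)] -> total=2
Click 3 (0,1) count=0: revealed 8 new [(0,0) (0,1) (0,2) (1,0) (1,1) (1,2) (2,0) (2,2)] -> total=10

Answer: 10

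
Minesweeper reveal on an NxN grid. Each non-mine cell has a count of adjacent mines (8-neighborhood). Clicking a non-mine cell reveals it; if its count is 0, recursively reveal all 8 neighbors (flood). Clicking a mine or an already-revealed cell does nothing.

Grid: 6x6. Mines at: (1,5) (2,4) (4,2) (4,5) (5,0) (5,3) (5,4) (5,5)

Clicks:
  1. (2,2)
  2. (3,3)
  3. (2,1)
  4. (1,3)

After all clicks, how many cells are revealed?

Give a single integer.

Answer: 20

Derivation:
Click 1 (2,2) count=0: revealed 20 new [(0,0) (0,1) (0,2) (0,3) (0,4) (1,0) (1,1) (1,2) (1,3) (1,4) (2,0) (2,1) (2,2) (2,3) (3,0) (3,1) (3,2) (3,3) (4,0) (4,1)] -> total=20
Click 2 (3,3) count=2: revealed 0 new [(none)] -> total=20
Click 3 (2,1) count=0: revealed 0 new [(none)] -> total=20
Click 4 (1,3) count=1: revealed 0 new [(none)] -> total=20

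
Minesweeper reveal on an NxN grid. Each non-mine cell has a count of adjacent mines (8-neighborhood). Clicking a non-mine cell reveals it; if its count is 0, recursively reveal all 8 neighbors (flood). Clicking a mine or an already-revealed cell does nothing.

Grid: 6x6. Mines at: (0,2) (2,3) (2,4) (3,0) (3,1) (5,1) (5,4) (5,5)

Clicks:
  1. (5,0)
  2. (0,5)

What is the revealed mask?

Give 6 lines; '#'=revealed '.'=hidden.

Answer: ...###
...###
......
......
......
#.....

Derivation:
Click 1 (5,0) count=1: revealed 1 new [(5,0)] -> total=1
Click 2 (0,5) count=0: revealed 6 new [(0,3) (0,4) (0,5) (1,3) (1,4) (1,5)] -> total=7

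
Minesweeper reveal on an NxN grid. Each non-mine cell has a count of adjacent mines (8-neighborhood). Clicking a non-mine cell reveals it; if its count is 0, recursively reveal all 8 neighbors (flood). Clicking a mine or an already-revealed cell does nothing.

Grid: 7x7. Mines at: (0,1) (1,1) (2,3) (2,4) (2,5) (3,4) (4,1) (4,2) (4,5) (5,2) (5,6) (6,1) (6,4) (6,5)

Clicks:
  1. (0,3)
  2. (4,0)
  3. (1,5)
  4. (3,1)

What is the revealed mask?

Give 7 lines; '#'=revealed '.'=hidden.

Click 1 (0,3) count=0: revealed 10 new [(0,2) (0,3) (0,4) (0,5) (0,6) (1,2) (1,3) (1,4) (1,5) (1,6)] -> total=10
Click 2 (4,0) count=1: revealed 1 new [(4,0)] -> total=11
Click 3 (1,5) count=2: revealed 0 new [(none)] -> total=11
Click 4 (3,1) count=2: revealed 1 new [(3,1)] -> total=12

Answer: ..#####
..#####
.......
.#.....
#......
.......
.......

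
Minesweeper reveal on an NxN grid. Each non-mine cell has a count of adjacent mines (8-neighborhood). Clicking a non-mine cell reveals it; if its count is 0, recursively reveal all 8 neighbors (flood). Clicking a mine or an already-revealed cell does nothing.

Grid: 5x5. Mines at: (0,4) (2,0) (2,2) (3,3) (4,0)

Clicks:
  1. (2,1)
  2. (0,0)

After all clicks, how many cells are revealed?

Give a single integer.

Answer: 9

Derivation:
Click 1 (2,1) count=2: revealed 1 new [(2,1)] -> total=1
Click 2 (0,0) count=0: revealed 8 new [(0,0) (0,1) (0,2) (0,3) (1,0) (1,1) (1,2) (1,3)] -> total=9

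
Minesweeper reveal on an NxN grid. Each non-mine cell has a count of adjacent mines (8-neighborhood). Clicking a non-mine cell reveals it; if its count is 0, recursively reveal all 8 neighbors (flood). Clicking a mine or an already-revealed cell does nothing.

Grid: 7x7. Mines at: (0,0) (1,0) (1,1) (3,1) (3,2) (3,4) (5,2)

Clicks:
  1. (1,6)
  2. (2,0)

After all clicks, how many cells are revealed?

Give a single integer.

Answer: 30

Derivation:
Click 1 (1,6) count=0: revealed 29 new [(0,2) (0,3) (0,4) (0,5) (0,6) (1,2) (1,3) (1,4) (1,5) (1,6) (2,2) (2,3) (2,4) (2,5) (2,6) (3,5) (3,6) (4,3) (4,4) (4,5) (4,6) (5,3) (5,4) (5,5) (5,6) (6,3) (6,4) (6,5) (6,6)] -> total=29
Click 2 (2,0) count=3: revealed 1 new [(2,0)] -> total=30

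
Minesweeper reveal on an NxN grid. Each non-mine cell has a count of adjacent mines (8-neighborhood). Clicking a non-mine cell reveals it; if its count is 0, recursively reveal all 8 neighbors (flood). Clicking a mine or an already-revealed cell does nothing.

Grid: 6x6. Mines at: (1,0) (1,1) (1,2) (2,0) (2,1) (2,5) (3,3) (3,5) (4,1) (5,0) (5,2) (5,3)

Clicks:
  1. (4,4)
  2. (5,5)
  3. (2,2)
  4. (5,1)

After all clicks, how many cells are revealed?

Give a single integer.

Answer: 6

Derivation:
Click 1 (4,4) count=3: revealed 1 new [(4,4)] -> total=1
Click 2 (5,5) count=0: revealed 3 new [(4,5) (5,4) (5,5)] -> total=4
Click 3 (2,2) count=4: revealed 1 new [(2,2)] -> total=5
Click 4 (5,1) count=3: revealed 1 new [(5,1)] -> total=6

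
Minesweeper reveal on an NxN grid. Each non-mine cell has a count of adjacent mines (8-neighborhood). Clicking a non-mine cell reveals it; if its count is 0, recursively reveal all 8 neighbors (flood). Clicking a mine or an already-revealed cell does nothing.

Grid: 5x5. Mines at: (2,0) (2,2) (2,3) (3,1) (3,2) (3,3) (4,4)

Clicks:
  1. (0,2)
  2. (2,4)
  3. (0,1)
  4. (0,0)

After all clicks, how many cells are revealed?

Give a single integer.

Answer: 11

Derivation:
Click 1 (0,2) count=0: revealed 10 new [(0,0) (0,1) (0,2) (0,3) (0,4) (1,0) (1,1) (1,2) (1,3) (1,4)] -> total=10
Click 2 (2,4) count=2: revealed 1 new [(2,4)] -> total=11
Click 3 (0,1) count=0: revealed 0 new [(none)] -> total=11
Click 4 (0,0) count=0: revealed 0 new [(none)] -> total=11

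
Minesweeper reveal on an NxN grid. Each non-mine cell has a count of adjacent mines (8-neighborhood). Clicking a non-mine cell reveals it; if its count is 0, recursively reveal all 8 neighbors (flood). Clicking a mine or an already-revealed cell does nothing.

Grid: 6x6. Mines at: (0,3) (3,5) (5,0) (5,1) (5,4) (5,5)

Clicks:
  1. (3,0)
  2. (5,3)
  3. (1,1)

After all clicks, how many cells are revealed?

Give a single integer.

Click 1 (3,0) count=0: revealed 23 new [(0,0) (0,1) (0,2) (1,0) (1,1) (1,2) (1,3) (1,4) (2,0) (2,1) (2,2) (2,3) (2,4) (3,0) (3,1) (3,2) (3,3) (3,4) (4,0) (4,1) (4,2) (4,3) (4,4)] -> total=23
Click 2 (5,3) count=1: revealed 1 new [(5,3)] -> total=24
Click 3 (1,1) count=0: revealed 0 new [(none)] -> total=24

Answer: 24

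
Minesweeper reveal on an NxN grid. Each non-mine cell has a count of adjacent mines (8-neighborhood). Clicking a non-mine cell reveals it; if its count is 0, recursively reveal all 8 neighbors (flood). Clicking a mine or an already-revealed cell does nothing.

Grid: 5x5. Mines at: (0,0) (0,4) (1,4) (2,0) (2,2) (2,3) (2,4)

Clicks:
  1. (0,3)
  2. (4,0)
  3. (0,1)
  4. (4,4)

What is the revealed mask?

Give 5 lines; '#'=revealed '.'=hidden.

Click 1 (0,3) count=2: revealed 1 new [(0,3)] -> total=1
Click 2 (4,0) count=0: revealed 10 new [(3,0) (3,1) (3,2) (3,3) (3,4) (4,0) (4,1) (4,2) (4,3) (4,4)] -> total=11
Click 3 (0,1) count=1: revealed 1 new [(0,1)] -> total=12
Click 4 (4,4) count=0: revealed 0 new [(none)] -> total=12

Answer: .#.#.
.....
.....
#####
#####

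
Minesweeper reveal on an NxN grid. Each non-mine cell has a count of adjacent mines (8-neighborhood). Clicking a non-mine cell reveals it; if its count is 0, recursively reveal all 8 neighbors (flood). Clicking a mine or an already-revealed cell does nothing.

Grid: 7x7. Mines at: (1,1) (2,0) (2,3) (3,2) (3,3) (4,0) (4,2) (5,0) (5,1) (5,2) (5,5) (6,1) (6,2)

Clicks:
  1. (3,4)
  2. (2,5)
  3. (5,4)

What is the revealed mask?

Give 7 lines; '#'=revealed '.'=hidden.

Click 1 (3,4) count=2: revealed 1 new [(3,4)] -> total=1
Click 2 (2,5) count=0: revealed 18 new [(0,2) (0,3) (0,4) (0,5) (0,6) (1,2) (1,3) (1,4) (1,5) (1,6) (2,4) (2,5) (2,6) (3,5) (3,6) (4,4) (4,5) (4,6)] -> total=19
Click 3 (5,4) count=1: revealed 1 new [(5,4)] -> total=20

Answer: ..#####
..#####
....###
....###
....###
....#..
.......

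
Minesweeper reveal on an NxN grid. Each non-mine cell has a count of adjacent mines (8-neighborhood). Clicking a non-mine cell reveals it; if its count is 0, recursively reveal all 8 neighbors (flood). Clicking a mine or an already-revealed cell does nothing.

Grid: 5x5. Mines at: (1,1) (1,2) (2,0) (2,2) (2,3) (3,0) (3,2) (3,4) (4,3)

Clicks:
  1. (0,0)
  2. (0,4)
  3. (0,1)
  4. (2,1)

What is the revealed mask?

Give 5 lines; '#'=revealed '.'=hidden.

Answer: ##.##
...##
.#...
.....
.....

Derivation:
Click 1 (0,0) count=1: revealed 1 new [(0,0)] -> total=1
Click 2 (0,4) count=0: revealed 4 new [(0,3) (0,4) (1,3) (1,4)] -> total=5
Click 3 (0,1) count=2: revealed 1 new [(0,1)] -> total=6
Click 4 (2,1) count=6: revealed 1 new [(2,1)] -> total=7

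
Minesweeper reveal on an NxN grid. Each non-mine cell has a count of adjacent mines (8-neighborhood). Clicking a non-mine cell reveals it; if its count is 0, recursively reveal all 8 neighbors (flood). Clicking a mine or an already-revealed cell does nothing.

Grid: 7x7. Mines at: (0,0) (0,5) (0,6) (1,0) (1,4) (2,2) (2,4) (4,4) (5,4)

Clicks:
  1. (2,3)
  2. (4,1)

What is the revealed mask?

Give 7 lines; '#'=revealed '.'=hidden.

Answer: .......
.......
##.#...
####...
####...
####...
####...

Derivation:
Click 1 (2,3) count=3: revealed 1 new [(2,3)] -> total=1
Click 2 (4,1) count=0: revealed 18 new [(2,0) (2,1) (3,0) (3,1) (3,2) (3,3) (4,0) (4,1) (4,2) (4,3) (5,0) (5,1) (5,2) (5,3) (6,0) (6,1) (6,2) (6,3)] -> total=19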